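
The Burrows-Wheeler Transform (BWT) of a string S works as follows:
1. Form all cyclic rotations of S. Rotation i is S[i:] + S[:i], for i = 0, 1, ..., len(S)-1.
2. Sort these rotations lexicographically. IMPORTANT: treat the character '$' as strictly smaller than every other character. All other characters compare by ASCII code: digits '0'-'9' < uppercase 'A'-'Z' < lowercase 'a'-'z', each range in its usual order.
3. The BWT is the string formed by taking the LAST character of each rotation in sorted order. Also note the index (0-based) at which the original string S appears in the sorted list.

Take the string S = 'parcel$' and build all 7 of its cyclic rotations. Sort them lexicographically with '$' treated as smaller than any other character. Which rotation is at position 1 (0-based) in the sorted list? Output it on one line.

All 7 rotations (rotation i = S[i:]+S[:i]):
  rot[0] = parcel$
  rot[1] = arcel$p
  rot[2] = rcel$pa
  rot[3] = cel$par
  rot[4] = el$parc
  rot[5] = l$parce
  rot[6] = $parcel
Sorted (with $ < everything):
  sorted[0] = $parcel
  sorted[1] = arcel$p
  sorted[2] = cel$par
  sorted[3] = el$parc
  sorted[4] = l$parce
  sorted[5] = parcel$
  sorted[6] = rcel$pa
sorted[1] = arcel$p

Answer: arcel$p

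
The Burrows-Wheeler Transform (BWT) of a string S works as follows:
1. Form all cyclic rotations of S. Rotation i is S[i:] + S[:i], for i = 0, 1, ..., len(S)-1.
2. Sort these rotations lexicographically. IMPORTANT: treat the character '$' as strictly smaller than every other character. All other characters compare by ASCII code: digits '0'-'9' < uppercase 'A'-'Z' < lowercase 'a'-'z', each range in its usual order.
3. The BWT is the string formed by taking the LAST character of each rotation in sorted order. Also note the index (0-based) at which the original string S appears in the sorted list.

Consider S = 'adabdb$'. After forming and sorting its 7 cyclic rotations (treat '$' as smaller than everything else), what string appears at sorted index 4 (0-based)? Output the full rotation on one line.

Answer: bdb$ada

Derivation:
All 7 rotations (rotation i = S[i:]+S[:i]):
  rot[0] = adabdb$
  rot[1] = dabdb$a
  rot[2] = abdb$ad
  rot[3] = bdb$ada
  rot[4] = db$adab
  rot[5] = b$adabd
  rot[6] = $adabdb
Sorted (with $ < everything):
  sorted[0] = $adabdb
  sorted[1] = abdb$ad
  sorted[2] = adabdb$
  sorted[3] = b$adabd
  sorted[4] = bdb$ada
  sorted[5] = dabdb$a
  sorted[6] = db$adab
sorted[4] = bdb$ada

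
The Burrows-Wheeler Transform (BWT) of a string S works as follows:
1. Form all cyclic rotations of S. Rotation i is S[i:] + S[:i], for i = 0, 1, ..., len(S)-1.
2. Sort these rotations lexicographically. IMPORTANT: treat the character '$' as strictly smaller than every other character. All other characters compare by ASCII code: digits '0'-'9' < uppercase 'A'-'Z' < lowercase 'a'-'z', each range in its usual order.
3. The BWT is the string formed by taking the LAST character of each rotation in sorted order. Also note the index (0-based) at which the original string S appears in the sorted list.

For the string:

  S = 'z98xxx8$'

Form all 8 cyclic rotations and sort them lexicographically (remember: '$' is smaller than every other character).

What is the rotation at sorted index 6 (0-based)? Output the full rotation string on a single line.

Answer: xxx8$z98

Derivation:
All 8 rotations (rotation i = S[i:]+S[:i]):
  rot[0] = z98xxx8$
  rot[1] = 98xxx8$z
  rot[2] = 8xxx8$z9
  rot[3] = xxx8$z98
  rot[4] = xx8$z98x
  rot[5] = x8$z98xx
  rot[6] = 8$z98xxx
  rot[7] = $z98xxx8
Sorted (with $ < everything):
  sorted[0] = $z98xxx8
  sorted[1] = 8$z98xxx
  sorted[2] = 8xxx8$z9
  sorted[3] = 98xxx8$z
  sorted[4] = x8$z98xx
  sorted[5] = xx8$z98x
  sorted[6] = xxx8$z98
  sorted[7] = z98xxx8$
sorted[6] = xxx8$z98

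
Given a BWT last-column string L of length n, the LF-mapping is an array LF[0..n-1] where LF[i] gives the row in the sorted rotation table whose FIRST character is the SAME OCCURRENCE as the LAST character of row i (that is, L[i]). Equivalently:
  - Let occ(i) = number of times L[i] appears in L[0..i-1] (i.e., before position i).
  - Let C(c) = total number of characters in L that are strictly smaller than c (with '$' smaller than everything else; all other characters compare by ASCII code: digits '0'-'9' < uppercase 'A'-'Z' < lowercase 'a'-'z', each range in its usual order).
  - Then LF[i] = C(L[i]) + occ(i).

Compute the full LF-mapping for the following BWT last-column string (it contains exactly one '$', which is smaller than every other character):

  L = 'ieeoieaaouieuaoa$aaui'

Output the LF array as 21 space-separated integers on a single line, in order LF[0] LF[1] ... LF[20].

Answer: 11 7 8 15 12 9 1 2 16 18 13 10 19 3 17 4 0 5 6 20 14

Derivation:
Char counts: '$':1, 'a':6, 'e':4, 'i':4, 'o':3, 'u':3
C (first-col start): C('$')=0, C('a')=1, C('e')=7, C('i')=11, C('o')=15, C('u')=18
L[0]='i': occ=0, LF[0]=C('i')+0=11+0=11
L[1]='e': occ=0, LF[1]=C('e')+0=7+0=7
L[2]='e': occ=1, LF[2]=C('e')+1=7+1=8
L[3]='o': occ=0, LF[3]=C('o')+0=15+0=15
L[4]='i': occ=1, LF[4]=C('i')+1=11+1=12
L[5]='e': occ=2, LF[5]=C('e')+2=7+2=9
L[6]='a': occ=0, LF[6]=C('a')+0=1+0=1
L[7]='a': occ=1, LF[7]=C('a')+1=1+1=2
L[8]='o': occ=1, LF[8]=C('o')+1=15+1=16
L[9]='u': occ=0, LF[9]=C('u')+0=18+0=18
L[10]='i': occ=2, LF[10]=C('i')+2=11+2=13
L[11]='e': occ=3, LF[11]=C('e')+3=7+3=10
L[12]='u': occ=1, LF[12]=C('u')+1=18+1=19
L[13]='a': occ=2, LF[13]=C('a')+2=1+2=3
L[14]='o': occ=2, LF[14]=C('o')+2=15+2=17
L[15]='a': occ=3, LF[15]=C('a')+3=1+3=4
L[16]='$': occ=0, LF[16]=C('$')+0=0+0=0
L[17]='a': occ=4, LF[17]=C('a')+4=1+4=5
L[18]='a': occ=5, LF[18]=C('a')+5=1+5=6
L[19]='u': occ=2, LF[19]=C('u')+2=18+2=20
L[20]='i': occ=3, LF[20]=C('i')+3=11+3=14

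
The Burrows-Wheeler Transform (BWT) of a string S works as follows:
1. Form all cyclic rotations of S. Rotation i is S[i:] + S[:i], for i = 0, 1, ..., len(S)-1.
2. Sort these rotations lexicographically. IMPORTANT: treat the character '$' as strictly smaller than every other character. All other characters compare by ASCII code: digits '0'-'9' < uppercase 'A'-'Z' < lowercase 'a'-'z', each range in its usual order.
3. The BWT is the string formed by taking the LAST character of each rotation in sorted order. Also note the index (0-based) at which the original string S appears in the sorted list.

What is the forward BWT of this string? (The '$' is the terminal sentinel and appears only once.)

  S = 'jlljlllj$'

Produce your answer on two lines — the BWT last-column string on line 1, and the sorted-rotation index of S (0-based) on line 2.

Answer: jl$lllljj
2

Derivation:
All 9 rotations (rotation i = S[i:]+S[:i]):
  rot[0] = jlljlllj$
  rot[1] = lljlllj$j
  rot[2] = ljlllj$jl
  rot[3] = jlllj$jll
  rot[4] = lllj$jllj
  rot[5] = llj$jlljl
  rot[6] = lj$jlljll
  rot[7] = j$jlljlll
  rot[8] = $jlljlllj
Sorted (with $ < everything):
  sorted[0] = $jlljlllj  (last char: 'j')
  sorted[1] = j$jlljlll  (last char: 'l')
  sorted[2] = jlljlllj$  (last char: '$')
  sorted[3] = jlllj$jll  (last char: 'l')
  sorted[4] = lj$jlljll  (last char: 'l')
  sorted[5] = ljlllj$jl  (last char: 'l')
  sorted[6] = llj$jlljl  (last char: 'l')
  sorted[7] = lljlllj$j  (last char: 'j')
  sorted[8] = lllj$jllj  (last char: 'j')
Last column: jl$lllljj
Original string S is at sorted index 2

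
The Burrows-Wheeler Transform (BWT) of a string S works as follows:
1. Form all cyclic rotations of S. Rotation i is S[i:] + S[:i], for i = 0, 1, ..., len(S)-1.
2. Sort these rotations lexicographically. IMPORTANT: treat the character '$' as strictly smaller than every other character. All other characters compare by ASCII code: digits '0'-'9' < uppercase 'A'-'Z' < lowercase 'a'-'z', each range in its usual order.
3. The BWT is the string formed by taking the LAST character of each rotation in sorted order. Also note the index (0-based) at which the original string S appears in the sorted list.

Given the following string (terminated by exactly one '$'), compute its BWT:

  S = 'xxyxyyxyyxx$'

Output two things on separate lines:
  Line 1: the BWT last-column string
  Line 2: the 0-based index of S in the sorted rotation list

All 12 rotations (rotation i = S[i:]+S[:i]):
  rot[0] = xxyxyyxyyxx$
  rot[1] = xyxyyxyyxx$x
  rot[2] = yxyyxyyxx$xx
  rot[3] = xyyxyyxx$xxy
  rot[4] = yyxyyxx$xxyx
  rot[5] = yxyyxx$xxyxy
  rot[6] = xyyxx$xxyxyy
  rot[7] = yyxx$xxyxyyx
  rot[8] = yxx$xxyxyyxy
  rot[9] = xx$xxyxyyxyy
  rot[10] = x$xxyxyyxyyx
  rot[11] = $xxyxyyxyyxx
Sorted (with $ < everything):
  sorted[0] = $xxyxyyxyyxx  (last char: 'x')
  sorted[1] = x$xxyxyyxyyx  (last char: 'x')
  sorted[2] = xx$xxyxyyxyy  (last char: 'y')
  sorted[3] = xxyxyyxyyxx$  (last char: '$')
  sorted[4] = xyxyyxyyxx$x  (last char: 'x')
  sorted[5] = xyyxx$xxyxyy  (last char: 'y')
  sorted[6] = xyyxyyxx$xxy  (last char: 'y')
  sorted[7] = yxx$xxyxyyxy  (last char: 'y')
  sorted[8] = yxyyxx$xxyxy  (last char: 'y')
  sorted[9] = yxyyxyyxx$xx  (last char: 'x')
  sorted[10] = yyxx$xxyxyyx  (last char: 'x')
  sorted[11] = yyxyyxx$xxyx  (last char: 'x')
Last column: xxy$xyyyyxxx
Original string S is at sorted index 3

Answer: xxy$xyyyyxxx
3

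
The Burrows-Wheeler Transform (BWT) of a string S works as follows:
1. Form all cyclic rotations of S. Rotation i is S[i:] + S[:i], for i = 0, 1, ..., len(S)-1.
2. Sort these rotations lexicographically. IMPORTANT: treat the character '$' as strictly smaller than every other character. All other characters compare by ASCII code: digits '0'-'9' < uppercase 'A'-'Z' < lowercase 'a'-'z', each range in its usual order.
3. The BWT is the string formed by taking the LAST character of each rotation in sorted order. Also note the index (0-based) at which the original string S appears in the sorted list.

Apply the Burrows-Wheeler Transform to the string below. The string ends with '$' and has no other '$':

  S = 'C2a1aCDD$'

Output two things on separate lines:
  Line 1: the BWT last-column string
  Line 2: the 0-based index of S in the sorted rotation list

Answer: DaC$aDC21
3

Derivation:
All 9 rotations (rotation i = S[i:]+S[:i]):
  rot[0] = C2a1aCDD$
  rot[1] = 2a1aCDD$C
  rot[2] = a1aCDD$C2
  rot[3] = 1aCDD$C2a
  rot[4] = aCDD$C2a1
  rot[5] = CDD$C2a1a
  rot[6] = DD$C2a1aC
  rot[7] = D$C2a1aCD
  rot[8] = $C2a1aCDD
Sorted (with $ < everything):
  sorted[0] = $C2a1aCDD  (last char: 'D')
  sorted[1] = 1aCDD$C2a  (last char: 'a')
  sorted[2] = 2a1aCDD$C  (last char: 'C')
  sorted[3] = C2a1aCDD$  (last char: '$')
  sorted[4] = CDD$C2a1a  (last char: 'a')
  sorted[5] = D$C2a1aCD  (last char: 'D')
  sorted[6] = DD$C2a1aC  (last char: 'C')
  sorted[7] = a1aCDD$C2  (last char: '2')
  sorted[8] = aCDD$C2a1  (last char: '1')
Last column: DaC$aDC21
Original string S is at sorted index 3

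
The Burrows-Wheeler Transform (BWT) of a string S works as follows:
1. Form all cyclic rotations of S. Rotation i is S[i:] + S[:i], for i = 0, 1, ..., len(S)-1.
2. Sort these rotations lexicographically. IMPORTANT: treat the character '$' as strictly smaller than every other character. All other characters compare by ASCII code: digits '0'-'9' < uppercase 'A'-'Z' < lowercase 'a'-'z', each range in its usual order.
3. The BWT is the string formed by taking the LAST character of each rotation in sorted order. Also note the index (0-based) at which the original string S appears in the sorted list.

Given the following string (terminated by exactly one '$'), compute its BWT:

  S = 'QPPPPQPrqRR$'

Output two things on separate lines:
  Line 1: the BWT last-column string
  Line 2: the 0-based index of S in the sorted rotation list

All 12 rotations (rotation i = S[i:]+S[:i]):
  rot[0] = QPPPPQPrqRR$
  rot[1] = PPPPQPrqRR$Q
  rot[2] = PPPQPrqRR$QP
  rot[3] = PPQPrqRR$QPP
  rot[4] = PQPrqRR$QPPP
  rot[5] = QPrqRR$QPPPP
  rot[6] = PrqRR$QPPPPQ
  rot[7] = rqRR$QPPPPQP
  rot[8] = qRR$QPPPPQPr
  rot[9] = RR$QPPPPQPrq
  rot[10] = R$QPPPPQPrqR
  rot[11] = $QPPPPQPrqRR
Sorted (with $ < everything):
  sorted[0] = $QPPPPQPrqRR  (last char: 'R')
  sorted[1] = PPPPQPrqRR$Q  (last char: 'Q')
  sorted[2] = PPPQPrqRR$QP  (last char: 'P')
  sorted[3] = PPQPrqRR$QPP  (last char: 'P')
  sorted[4] = PQPrqRR$QPPP  (last char: 'P')
  sorted[5] = PrqRR$QPPPPQ  (last char: 'Q')
  sorted[6] = QPPPPQPrqRR$  (last char: '$')
  sorted[7] = QPrqRR$QPPPP  (last char: 'P')
  sorted[8] = R$QPPPPQPrqR  (last char: 'R')
  sorted[9] = RR$QPPPPQPrq  (last char: 'q')
  sorted[10] = qRR$QPPPPQPr  (last char: 'r')
  sorted[11] = rqRR$QPPPPQP  (last char: 'P')
Last column: RQPPPQ$PRqrP
Original string S is at sorted index 6

Answer: RQPPPQ$PRqrP
6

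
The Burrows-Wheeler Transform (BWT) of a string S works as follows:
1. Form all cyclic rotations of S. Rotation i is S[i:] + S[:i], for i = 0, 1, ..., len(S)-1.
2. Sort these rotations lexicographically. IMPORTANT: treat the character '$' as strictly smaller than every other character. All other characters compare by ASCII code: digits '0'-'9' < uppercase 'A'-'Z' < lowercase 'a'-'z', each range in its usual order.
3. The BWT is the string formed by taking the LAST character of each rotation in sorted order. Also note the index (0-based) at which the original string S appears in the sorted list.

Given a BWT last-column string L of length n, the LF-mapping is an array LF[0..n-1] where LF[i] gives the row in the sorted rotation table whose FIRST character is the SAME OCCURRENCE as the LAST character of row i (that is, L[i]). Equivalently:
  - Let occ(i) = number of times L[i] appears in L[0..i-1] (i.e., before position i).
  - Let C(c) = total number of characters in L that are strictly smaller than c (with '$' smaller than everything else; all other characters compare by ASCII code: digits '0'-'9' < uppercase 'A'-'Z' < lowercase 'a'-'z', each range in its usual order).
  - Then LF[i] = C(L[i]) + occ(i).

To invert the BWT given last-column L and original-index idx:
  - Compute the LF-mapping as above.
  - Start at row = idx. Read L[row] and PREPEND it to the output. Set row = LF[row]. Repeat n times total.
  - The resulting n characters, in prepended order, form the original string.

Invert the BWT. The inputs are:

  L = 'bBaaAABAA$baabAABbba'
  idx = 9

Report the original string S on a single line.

Answer: BbaAAabbbaaaABAABAb$

Derivation:
LF mapping: 15 7 10 11 1 2 8 3 4 0 16 12 13 17 5 6 9 18 19 14
Walk LF starting at row 9, prepending L[row]:
  step 1: row=9, L[9]='$', prepend. Next row=LF[9]=0
  step 2: row=0, L[0]='b', prepend. Next row=LF[0]=15
  step 3: row=15, L[15]='A', prepend. Next row=LF[15]=6
  step 4: row=6, L[6]='B', prepend. Next row=LF[6]=8
  step 5: row=8, L[8]='A', prepend. Next row=LF[8]=4
  step 6: row=4, L[4]='A', prepend. Next row=LF[4]=1
  step 7: row=1, L[1]='B', prepend. Next row=LF[1]=7
  step 8: row=7, L[7]='A', prepend. Next row=LF[7]=3
  step 9: row=3, L[3]='a', prepend. Next row=LF[3]=11
  step 10: row=11, L[11]='a', prepend. Next row=LF[11]=12
  step 11: row=12, L[12]='a', prepend. Next row=LF[12]=13
  step 12: row=13, L[13]='b', prepend. Next row=LF[13]=17
  step 13: row=17, L[17]='b', prepend. Next row=LF[17]=18
  step 14: row=18, L[18]='b', prepend. Next row=LF[18]=19
  step 15: row=19, L[19]='a', prepend. Next row=LF[19]=14
  step 16: row=14, L[14]='A', prepend. Next row=LF[14]=5
  step 17: row=5, L[5]='A', prepend. Next row=LF[5]=2
  step 18: row=2, L[2]='a', prepend. Next row=LF[2]=10
  step 19: row=10, L[10]='b', prepend. Next row=LF[10]=16
  step 20: row=16, L[16]='B', prepend. Next row=LF[16]=9
Reversed output: BbaAAabbbaaaABAABAb$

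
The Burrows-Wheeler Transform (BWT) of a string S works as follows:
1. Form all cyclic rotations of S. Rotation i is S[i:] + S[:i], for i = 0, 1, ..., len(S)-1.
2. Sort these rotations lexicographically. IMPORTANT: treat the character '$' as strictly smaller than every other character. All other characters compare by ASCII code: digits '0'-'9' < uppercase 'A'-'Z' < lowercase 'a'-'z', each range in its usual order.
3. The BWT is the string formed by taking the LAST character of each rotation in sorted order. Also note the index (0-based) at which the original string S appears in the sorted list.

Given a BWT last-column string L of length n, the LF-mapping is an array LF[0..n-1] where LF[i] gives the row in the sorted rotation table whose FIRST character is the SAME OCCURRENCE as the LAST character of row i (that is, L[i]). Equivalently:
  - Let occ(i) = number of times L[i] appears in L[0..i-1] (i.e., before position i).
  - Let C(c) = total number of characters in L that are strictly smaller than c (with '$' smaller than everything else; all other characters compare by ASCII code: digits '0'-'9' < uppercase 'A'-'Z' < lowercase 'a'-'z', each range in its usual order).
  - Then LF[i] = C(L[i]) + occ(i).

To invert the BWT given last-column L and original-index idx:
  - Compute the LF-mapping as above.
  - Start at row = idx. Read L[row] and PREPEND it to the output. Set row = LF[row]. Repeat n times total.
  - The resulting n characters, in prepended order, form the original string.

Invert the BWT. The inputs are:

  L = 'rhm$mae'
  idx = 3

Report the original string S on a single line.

Answer: hammer$

Derivation:
LF mapping: 6 3 4 0 5 1 2
Walk LF starting at row 3, prepending L[row]:
  step 1: row=3, L[3]='$', prepend. Next row=LF[3]=0
  step 2: row=0, L[0]='r', prepend. Next row=LF[0]=6
  step 3: row=6, L[6]='e', prepend. Next row=LF[6]=2
  step 4: row=2, L[2]='m', prepend. Next row=LF[2]=4
  step 5: row=4, L[4]='m', prepend. Next row=LF[4]=5
  step 6: row=5, L[5]='a', prepend. Next row=LF[5]=1
  step 7: row=1, L[1]='h', prepend. Next row=LF[1]=3
Reversed output: hammer$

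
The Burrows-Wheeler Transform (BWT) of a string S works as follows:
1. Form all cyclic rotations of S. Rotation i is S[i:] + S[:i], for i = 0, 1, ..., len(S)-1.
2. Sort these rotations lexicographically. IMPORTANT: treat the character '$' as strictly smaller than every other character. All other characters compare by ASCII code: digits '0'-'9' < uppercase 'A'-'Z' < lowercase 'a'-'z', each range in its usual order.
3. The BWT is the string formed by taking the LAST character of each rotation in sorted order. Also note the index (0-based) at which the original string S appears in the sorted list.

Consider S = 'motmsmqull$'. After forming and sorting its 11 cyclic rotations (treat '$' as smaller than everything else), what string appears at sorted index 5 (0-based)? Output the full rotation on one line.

All 11 rotations (rotation i = S[i:]+S[:i]):
  rot[0] = motmsmqull$
  rot[1] = otmsmqull$m
  rot[2] = tmsmqull$mo
  rot[3] = msmqull$mot
  rot[4] = smqull$motm
  rot[5] = mqull$motms
  rot[6] = qull$motmsm
  rot[7] = ull$motmsmq
  rot[8] = ll$motmsmqu
  rot[9] = l$motmsmqul
  rot[10] = $motmsmqull
Sorted (with $ < everything):
  sorted[0] = $motmsmqull
  sorted[1] = l$motmsmqul
  sorted[2] = ll$motmsmqu
  sorted[3] = motmsmqull$
  sorted[4] = mqull$motms
  sorted[5] = msmqull$mot
  sorted[6] = otmsmqull$m
  sorted[7] = qull$motmsm
  sorted[8] = smqull$motm
  sorted[9] = tmsmqull$mo
  sorted[10] = ull$motmsmq
sorted[5] = msmqull$mot

Answer: msmqull$mot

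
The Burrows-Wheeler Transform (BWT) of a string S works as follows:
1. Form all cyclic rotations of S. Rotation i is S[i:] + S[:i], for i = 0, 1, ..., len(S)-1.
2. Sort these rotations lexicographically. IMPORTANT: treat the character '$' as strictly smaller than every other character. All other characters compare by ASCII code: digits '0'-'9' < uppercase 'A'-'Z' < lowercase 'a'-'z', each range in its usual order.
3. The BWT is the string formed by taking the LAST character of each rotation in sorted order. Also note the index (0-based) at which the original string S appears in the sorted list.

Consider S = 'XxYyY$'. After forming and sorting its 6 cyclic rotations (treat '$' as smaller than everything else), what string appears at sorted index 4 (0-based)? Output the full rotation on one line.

All 6 rotations (rotation i = S[i:]+S[:i]):
  rot[0] = XxYyY$
  rot[1] = xYyY$X
  rot[2] = YyY$Xx
  rot[3] = yY$XxY
  rot[4] = Y$XxYy
  rot[5] = $XxYyY
Sorted (with $ < everything):
  sorted[0] = $XxYyY
  sorted[1] = XxYyY$
  sorted[2] = Y$XxYy
  sorted[3] = YyY$Xx
  sorted[4] = xYyY$X
  sorted[5] = yY$XxY
sorted[4] = xYyY$X

Answer: xYyY$X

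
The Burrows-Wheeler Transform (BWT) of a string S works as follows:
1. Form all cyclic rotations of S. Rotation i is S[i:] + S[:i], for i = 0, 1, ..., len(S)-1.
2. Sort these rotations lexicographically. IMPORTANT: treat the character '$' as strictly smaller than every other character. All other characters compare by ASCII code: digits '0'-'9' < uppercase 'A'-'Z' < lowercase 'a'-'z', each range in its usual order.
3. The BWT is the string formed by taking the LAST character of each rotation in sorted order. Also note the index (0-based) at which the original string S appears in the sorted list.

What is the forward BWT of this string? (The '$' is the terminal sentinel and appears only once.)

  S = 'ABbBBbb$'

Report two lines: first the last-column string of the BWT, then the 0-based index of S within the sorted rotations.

Answer: b$bABbBB
1

Derivation:
All 8 rotations (rotation i = S[i:]+S[:i]):
  rot[0] = ABbBBbb$
  rot[1] = BbBBbb$A
  rot[2] = bBBbb$AB
  rot[3] = BBbb$ABb
  rot[4] = Bbb$ABbB
  rot[5] = bb$ABbBB
  rot[6] = b$ABbBBb
  rot[7] = $ABbBBbb
Sorted (with $ < everything):
  sorted[0] = $ABbBBbb  (last char: 'b')
  sorted[1] = ABbBBbb$  (last char: '$')
  sorted[2] = BBbb$ABb  (last char: 'b')
  sorted[3] = BbBBbb$A  (last char: 'A')
  sorted[4] = Bbb$ABbB  (last char: 'B')
  sorted[5] = b$ABbBBb  (last char: 'b')
  sorted[6] = bBBbb$AB  (last char: 'B')
  sorted[7] = bb$ABbBB  (last char: 'B')
Last column: b$bABbBB
Original string S is at sorted index 1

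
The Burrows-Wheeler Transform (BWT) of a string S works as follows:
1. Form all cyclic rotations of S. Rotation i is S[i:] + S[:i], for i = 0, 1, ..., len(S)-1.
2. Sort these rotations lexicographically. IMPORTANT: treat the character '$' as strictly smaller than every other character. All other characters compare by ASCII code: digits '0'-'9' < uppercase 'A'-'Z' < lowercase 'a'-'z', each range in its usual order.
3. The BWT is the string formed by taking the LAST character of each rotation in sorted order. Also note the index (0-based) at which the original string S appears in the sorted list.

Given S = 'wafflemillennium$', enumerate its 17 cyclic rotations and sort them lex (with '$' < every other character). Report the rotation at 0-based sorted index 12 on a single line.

All 17 rotations (rotation i = S[i:]+S[:i]):
  rot[0] = wafflemillennium$
  rot[1] = afflemillennium$w
  rot[2] = fflemillennium$wa
  rot[3] = flemillennium$waf
  rot[4] = lemillennium$waff
  rot[5] = emillennium$waffl
  rot[6] = millennium$waffle
  rot[7] = illennium$wafflem
  rot[8] = llennium$wafflemi
  rot[9] = lennium$wafflemil
  rot[10] = ennium$wafflemill
  rot[11] = nnium$wafflemille
  rot[12] = nium$wafflemillen
  rot[13] = ium$wafflemillenn
  rot[14] = um$wafflemillenni
  rot[15] = m$wafflemillenniu
  rot[16] = $wafflemillennium
Sorted (with $ < everything):
  sorted[0] = $wafflemillennium
  sorted[1] = afflemillennium$w
  sorted[2] = emillennium$waffl
  sorted[3] = ennium$wafflemill
  sorted[4] = fflemillennium$wa
  sorted[5] = flemillennium$waf
  sorted[6] = illennium$wafflem
  sorted[7] = ium$wafflemillenn
  sorted[8] = lemillennium$waff
  sorted[9] = lennium$wafflemil
  sorted[10] = llennium$wafflemi
  sorted[11] = m$wafflemillenniu
  sorted[12] = millennium$waffle
  sorted[13] = nium$wafflemillen
  sorted[14] = nnium$wafflemille
  sorted[15] = um$wafflemillenni
  sorted[16] = wafflemillennium$
sorted[12] = millennium$waffle

Answer: millennium$waffle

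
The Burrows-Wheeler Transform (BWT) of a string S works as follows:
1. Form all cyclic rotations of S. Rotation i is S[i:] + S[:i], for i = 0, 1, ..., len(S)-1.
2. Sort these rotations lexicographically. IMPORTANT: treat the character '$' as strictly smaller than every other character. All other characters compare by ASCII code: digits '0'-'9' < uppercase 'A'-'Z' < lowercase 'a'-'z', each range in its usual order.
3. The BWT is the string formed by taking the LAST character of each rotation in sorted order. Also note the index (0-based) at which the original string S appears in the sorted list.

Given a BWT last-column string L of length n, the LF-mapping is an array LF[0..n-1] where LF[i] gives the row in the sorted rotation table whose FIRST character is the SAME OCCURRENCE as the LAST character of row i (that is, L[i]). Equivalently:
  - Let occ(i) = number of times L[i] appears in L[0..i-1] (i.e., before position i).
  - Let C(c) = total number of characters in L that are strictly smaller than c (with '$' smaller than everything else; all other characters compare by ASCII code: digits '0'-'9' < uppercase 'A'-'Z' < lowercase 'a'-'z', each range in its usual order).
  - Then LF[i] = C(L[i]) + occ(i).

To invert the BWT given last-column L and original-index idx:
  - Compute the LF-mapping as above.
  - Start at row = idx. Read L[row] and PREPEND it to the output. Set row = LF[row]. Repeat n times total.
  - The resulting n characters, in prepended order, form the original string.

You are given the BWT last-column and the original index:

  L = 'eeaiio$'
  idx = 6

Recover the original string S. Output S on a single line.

Answer: oiieae$

Derivation:
LF mapping: 2 3 1 4 5 6 0
Walk LF starting at row 6, prepending L[row]:
  step 1: row=6, L[6]='$', prepend. Next row=LF[6]=0
  step 2: row=0, L[0]='e', prepend. Next row=LF[0]=2
  step 3: row=2, L[2]='a', prepend. Next row=LF[2]=1
  step 4: row=1, L[1]='e', prepend. Next row=LF[1]=3
  step 5: row=3, L[3]='i', prepend. Next row=LF[3]=4
  step 6: row=4, L[4]='i', prepend. Next row=LF[4]=5
  step 7: row=5, L[5]='o', prepend. Next row=LF[5]=6
Reversed output: oiieae$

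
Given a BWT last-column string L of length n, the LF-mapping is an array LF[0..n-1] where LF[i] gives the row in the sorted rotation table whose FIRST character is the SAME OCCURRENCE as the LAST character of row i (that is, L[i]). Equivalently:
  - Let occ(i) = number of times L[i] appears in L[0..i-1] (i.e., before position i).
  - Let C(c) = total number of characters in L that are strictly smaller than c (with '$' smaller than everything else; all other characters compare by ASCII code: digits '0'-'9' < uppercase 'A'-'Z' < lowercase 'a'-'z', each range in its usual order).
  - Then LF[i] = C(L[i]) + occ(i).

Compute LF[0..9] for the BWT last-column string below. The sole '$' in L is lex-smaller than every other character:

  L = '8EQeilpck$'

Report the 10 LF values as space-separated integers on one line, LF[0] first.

Char counts: '$':1, '8':1, 'E':1, 'Q':1, 'c':1, 'e':1, 'i':1, 'k':1, 'l':1, 'p':1
C (first-col start): C('$')=0, C('8')=1, C('E')=2, C('Q')=3, C('c')=4, C('e')=5, C('i')=6, C('k')=7, C('l')=8, C('p')=9
L[0]='8': occ=0, LF[0]=C('8')+0=1+0=1
L[1]='E': occ=0, LF[1]=C('E')+0=2+0=2
L[2]='Q': occ=0, LF[2]=C('Q')+0=3+0=3
L[3]='e': occ=0, LF[3]=C('e')+0=5+0=5
L[4]='i': occ=0, LF[4]=C('i')+0=6+0=6
L[5]='l': occ=0, LF[5]=C('l')+0=8+0=8
L[6]='p': occ=0, LF[6]=C('p')+0=9+0=9
L[7]='c': occ=0, LF[7]=C('c')+0=4+0=4
L[8]='k': occ=0, LF[8]=C('k')+0=7+0=7
L[9]='$': occ=0, LF[9]=C('$')+0=0+0=0

Answer: 1 2 3 5 6 8 9 4 7 0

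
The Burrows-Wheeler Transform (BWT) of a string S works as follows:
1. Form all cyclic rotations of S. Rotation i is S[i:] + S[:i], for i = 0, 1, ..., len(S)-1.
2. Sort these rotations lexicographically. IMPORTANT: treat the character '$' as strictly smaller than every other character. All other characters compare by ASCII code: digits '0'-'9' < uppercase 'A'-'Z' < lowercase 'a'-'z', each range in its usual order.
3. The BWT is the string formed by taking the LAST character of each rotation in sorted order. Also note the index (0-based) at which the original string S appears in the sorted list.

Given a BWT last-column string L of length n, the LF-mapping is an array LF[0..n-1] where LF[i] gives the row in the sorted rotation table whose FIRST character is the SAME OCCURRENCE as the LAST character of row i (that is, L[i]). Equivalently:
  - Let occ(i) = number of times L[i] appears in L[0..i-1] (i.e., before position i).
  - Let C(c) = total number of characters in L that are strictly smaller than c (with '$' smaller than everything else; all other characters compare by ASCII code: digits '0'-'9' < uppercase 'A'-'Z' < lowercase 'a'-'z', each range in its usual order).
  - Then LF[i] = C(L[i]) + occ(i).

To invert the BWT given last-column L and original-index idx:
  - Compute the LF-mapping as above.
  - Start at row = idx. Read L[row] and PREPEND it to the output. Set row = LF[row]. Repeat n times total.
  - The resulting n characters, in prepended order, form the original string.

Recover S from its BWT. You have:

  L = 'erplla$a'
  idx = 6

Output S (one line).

LF mapping: 3 7 6 4 5 1 0 2
Walk LF starting at row 6, prepending L[row]:
  step 1: row=6, L[6]='$', prepend. Next row=LF[6]=0
  step 2: row=0, L[0]='e', prepend. Next row=LF[0]=3
  step 3: row=3, L[3]='l', prepend. Next row=LF[3]=4
  step 4: row=4, L[4]='l', prepend. Next row=LF[4]=5
  step 5: row=5, L[5]='a', prepend. Next row=LF[5]=1
  step 6: row=1, L[1]='r', prepend. Next row=LF[1]=7
  step 7: row=7, L[7]='a', prepend. Next row=LF[7]=2
  step 8: row=2, L[2]='p', prepend. Next row=LF[2]=6
Reversed output: paralle$

Answer: paralle$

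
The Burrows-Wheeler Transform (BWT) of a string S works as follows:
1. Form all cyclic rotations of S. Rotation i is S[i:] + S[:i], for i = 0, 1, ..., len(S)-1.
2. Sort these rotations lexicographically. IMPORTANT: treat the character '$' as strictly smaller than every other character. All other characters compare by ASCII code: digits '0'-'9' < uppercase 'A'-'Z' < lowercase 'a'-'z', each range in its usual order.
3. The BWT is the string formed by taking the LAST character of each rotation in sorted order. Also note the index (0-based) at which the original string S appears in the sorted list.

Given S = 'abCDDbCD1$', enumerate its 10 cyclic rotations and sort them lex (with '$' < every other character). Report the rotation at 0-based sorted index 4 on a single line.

All 10 rotations (rotation i = S[i:]+S[:i]):
  rot[0] = abCDDbCD1$
  rot[1] = bCDDbCD1$a
  rot[2] = CDDbCD1$ab
  rot[3] = DDbCD1$abC
  rot[4] = DbCD1$abCD
  rot[5] = bCD1$abCDD
  rot[6] = CD1$abCDDb
  rot[7] = D1$abCDDbC
  rot[8] = 1$abCDDbCD
  rot[9] = $abCDDbCD1
Sorted (with $ < everything):
  sorted[0] = $abCDDbCD1
  sorted[1] = 1$abCDDbCD
  sorted[2] = CD1$abCDDb
  sorted[3] = CDDbCD1$ab
  sorted[4] = D1$abCDDbC
  sorted[5] = DDbCD1$abC
  sorted[6] = DbCD1$abCD
  sorted[7] = abCDDbCD1$
  sorted[8] = bCD1$abCDD
  sorted[9] = bCDDbCD1$a
sorted[4] = D1$abCDDbC

Answer: D1$abCDDbC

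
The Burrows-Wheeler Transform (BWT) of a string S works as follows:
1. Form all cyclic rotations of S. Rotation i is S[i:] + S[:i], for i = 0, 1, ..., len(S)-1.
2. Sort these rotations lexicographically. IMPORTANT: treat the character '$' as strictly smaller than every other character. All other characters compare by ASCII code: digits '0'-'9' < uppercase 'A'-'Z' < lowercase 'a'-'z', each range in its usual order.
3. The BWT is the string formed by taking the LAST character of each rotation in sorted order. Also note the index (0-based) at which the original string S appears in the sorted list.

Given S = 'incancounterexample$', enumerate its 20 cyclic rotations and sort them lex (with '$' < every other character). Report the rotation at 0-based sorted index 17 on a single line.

All 20 rotations (rotation i = S[i:]+S[:i]):
  rot[0] = incancounterexample$
  rot[1] = ncancounterexample$i
  rot[2] = cancounterexample$in
  rot[3] = ancounterexample$inc
  rot[4] = ncounterexample$inca
  rot[5] = counterexample$incan
  rot[6] = ounterexample$incanc
  rot[7] = unterexample$incanco
  rot[8] = nterexample$incancou
  rot[9] = terexample$incancoun
  rot[10] = erexample$incancount
  rot[11] = rexample$incancounte
  rot[12] = example$incancounter
  rot[13] = xample$incancountere
  rot[14] = ample$incancounterex
  rot[15] = mple$incancounterexa
  rot[16] = ple$incancounterexam
  rot[17] = le$incancounterexamp
  rot[18] = e$incancounterexampl
  rot[19] = $incancounterexample
Sorted (with $ < everything):
  sorted[0] = $incancounterexample
  sorted[1] = ample$incancounterex
  sorted[2] = ancounterexample$inc
  sorted[3] = cancounterexample$in
  sorted[4] = counterexample$incan
  sorted[5] = e$incancounterexampl
  sorted[6] = erexample$incancount
  sorted[7] = example$incancounter
  sorted[8] = incancounterexample$
  sorted[9] = le$incancounterexamp
  sorted[10] = mple$incancounterexa
  sorted[11] = ncancounterexample$i
  sorted[12] = ncounterexample$inca
  sorted[13] = nterexample$incancou
  sorted[14] = ounterexample$incanc
  sorted[15] = ple$incancounterexam
  sorted[16] = rexample$incancounte
  sorted[17] = terexample$incancoun
  sorted[18] = unterexample$incanco
  sorted[19] = xample$incancountere
sorted[17] = terexample$incancoun

Answer: terexample$incancoun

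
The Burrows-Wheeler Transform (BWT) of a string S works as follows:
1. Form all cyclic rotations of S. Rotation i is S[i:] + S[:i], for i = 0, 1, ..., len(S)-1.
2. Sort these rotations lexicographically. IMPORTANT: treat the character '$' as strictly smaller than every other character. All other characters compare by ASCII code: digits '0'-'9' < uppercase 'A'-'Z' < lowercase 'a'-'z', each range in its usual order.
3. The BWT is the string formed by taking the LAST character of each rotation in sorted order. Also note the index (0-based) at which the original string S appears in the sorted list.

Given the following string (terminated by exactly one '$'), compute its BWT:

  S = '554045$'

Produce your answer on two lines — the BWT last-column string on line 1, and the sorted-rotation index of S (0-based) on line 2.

All 7 rotations (rotation i = S[i:]+S[:i]):
  rot[0] = 554045$
  rot[1] = 54045$5
  rot[2] = 4045$55
  rot[3] = 045$554
  rot[4] = 45$5540
  rot[5] = 5$55404
  rot[6] = $554045
Sorted (with $ < everything):
  sorted[0] = $554045  (last char: '5')
  sorted[1] = 045$554  (last char: '4')
  sorted[2] = 4045$55  (last char: '5')
  sorted[3] = 45$5540  (last char: '0')
  sorted[4] = 5$55404  (last char: '4')
  sorted[5] = 54045$5  (last char: '5')
  sorted[6] = 554045$  (last char: '$')
Last column: 545045$
Original string S is at sorted index 6

Answer: 545045$
6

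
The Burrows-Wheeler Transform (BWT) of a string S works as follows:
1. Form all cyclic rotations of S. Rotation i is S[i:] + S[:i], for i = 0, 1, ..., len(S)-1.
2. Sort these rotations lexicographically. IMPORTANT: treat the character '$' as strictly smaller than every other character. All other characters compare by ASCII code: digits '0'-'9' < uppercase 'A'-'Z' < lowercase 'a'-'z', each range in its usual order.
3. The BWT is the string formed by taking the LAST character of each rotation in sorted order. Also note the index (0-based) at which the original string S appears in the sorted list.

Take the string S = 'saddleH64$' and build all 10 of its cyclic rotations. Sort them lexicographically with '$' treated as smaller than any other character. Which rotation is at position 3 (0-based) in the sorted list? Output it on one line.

Answer: H64$saddle

Derivation:
All 10 rotations (rotation i = S[i:]+S[:i]):
  rot[0] = saddleH64$
  rot[1] = addleH64$s
  rot[2] = ddleH64$sa
  rot[3] = dleH64$sad
  rot[4] = leH64$sadd
  rot[5] = eH64$saddl
  rot[6] = H64$saddle
  rot[7] = 64$saddleH
  rot[8] = 4$saddleH6
  rot[9] = $saddleH64
Sorted (with $ < everything):
  sorted[0] = $saddleH64
  sorted[1] = 4$saddleH6
  sorted[2] = 64$saddleH
  sorted[3] = H64$saddle
  sorted[4] = addleH64$s
  sorted[5] = ddleH64$sa
  sorted[6] = dleH64$sad
  sorted[7] = eH64$saddl
  sorted[8] = leH64$sadd
  sorted[9] = saddleH64$
sorted[3] = H64$saddle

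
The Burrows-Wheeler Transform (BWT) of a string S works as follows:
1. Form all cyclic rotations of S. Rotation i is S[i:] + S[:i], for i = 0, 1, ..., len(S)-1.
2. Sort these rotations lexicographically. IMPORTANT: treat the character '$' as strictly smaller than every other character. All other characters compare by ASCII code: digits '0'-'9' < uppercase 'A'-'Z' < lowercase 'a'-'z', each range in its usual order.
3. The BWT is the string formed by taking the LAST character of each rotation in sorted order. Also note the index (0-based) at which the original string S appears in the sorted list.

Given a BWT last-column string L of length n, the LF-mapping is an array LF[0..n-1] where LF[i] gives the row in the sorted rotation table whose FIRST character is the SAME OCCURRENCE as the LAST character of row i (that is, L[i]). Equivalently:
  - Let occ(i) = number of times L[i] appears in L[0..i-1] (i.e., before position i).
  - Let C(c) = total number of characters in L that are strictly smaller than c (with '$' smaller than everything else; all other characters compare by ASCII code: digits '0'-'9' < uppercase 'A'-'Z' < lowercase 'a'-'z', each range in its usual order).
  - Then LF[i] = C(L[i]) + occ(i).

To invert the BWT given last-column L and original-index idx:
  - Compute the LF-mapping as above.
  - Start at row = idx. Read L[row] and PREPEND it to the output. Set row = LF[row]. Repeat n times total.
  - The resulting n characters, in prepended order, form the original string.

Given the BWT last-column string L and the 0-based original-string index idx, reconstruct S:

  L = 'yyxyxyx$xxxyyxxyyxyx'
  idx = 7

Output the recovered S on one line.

Answer: xyxxxyyyyxxxxyxxyyy$

Derivation:
LF mapping: 11 12 1 13 2 14 3 0 4 5 6 15 16 7 8 17 18 9 19 10
Walk LF starting at row 7, prepending L[row]:
  step 1: row=7, L[7]='$', prepend. Next row=LF[7]=0
  step 2: row=0, L[0]='y', prepend. Next row=LF[0]=11
  step 3: row=11, L[11]='y', prepend. Next row=LF[11]=15
  step 4: row=15, L[15]='y', prepend. Next row=LF[15]=17
  step 5: row=17, L[17]='x', prepend. Next row=LF[17]=9
  step 6: row=9, L[9]='x', prepend. Next row=LF[9]=5
  step 7: row=5, L[5]='y', prepend. Next row=LF[5]=14
  step 8: row=14, L[14]='x', prepend. Next row=LF[14]=8
  step 9: row=8, L[8]='x', prepend. Next row=LF[8]=4
  step 10: row=4, L[4]='x', prepend. Next row=LF[4]=2
  step 11: row=2, L[2]='x', prepend. Next row=LF[2]=1
  step 12: row=1, L[1]='y', prepend. Next row=LF[1]=12
  step 13: row=12, L[12]='y', prepend. Next row=LF[12]=16
  step 14: row=16, L[16]='y', prepend. Next row=LF[16]=18
  step 15: row=18, L[18]='y', prepend. Next row=LF[18]=19
  step 16: row=19, L[19]='x', prepend. Next row=LF[19]=10
  step 17: row=10, L[10]='x', prepend. Next row=LF[10]=6
  step 18: row=6, L[6]='x', prepend. Next row=LF[6]=3
  step 19: row=3, L[3]='y', prepend. Next row=LF[3]=13
  step 20: row=13, L[13]='x', prepend. Next row=LF[13]=7
Reversed output: xyxxxyyyyxxxxyxxyyy$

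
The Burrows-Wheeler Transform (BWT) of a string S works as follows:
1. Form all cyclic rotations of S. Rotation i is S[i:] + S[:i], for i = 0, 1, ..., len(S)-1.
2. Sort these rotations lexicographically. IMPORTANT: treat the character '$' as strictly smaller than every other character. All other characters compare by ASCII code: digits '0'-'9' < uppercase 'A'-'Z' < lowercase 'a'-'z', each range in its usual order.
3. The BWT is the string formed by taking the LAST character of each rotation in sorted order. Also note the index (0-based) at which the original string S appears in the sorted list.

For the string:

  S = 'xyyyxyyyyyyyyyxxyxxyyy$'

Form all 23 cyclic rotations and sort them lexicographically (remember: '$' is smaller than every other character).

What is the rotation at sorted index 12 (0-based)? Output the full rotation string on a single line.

Answer: yyxxyxxyyy$xyyyxyyyyyyy

Derivation:
All 23 rotations (rotation i = S[i:]+S[:i]):
  rot[0] = xyyyxyyyyyyyyyxxyxxyyy$
  rot[1] = yyyxyyyyyyyyyxxyxxyyy$x
  rot[2] = yyxyyyyyyyyyxxyxxyyy$xy
  rot[3] = yxyyyyyyyyyxxyxxyyy$xyy
  rot[4] = xyyyyyyyyyxxyxxyyy$xyyy
  rot[5] = yyyyyyyyyxxyxxyyy$xyyyx
  rot[6] = yyyyyyyyxxyxxyyy$xyyyxy
  rot[7] = yyyyyyyxxyxxyyy$xyyyxyy
  rot[8] = yyyyyyxxyxxyyy$xyyyxyyy
  rot[9] = yyyyyxxyxxyyy$xyyyxyyyy
  rot[10] = yyyyxxyxxyyy$xyyyxyyyyy
  rot[11] = yyyxxyxxyyy$xyyyxyyyyyy
  rot[12] = yyxxyxxyyy$xyyyxyyyyyyy
  rot[13] = yxxyxxyyy$xyyyxyyyyyyyy
  rot[14] = xxyxxyyy$xyyyxyyyyyyyyy
  rot[15] = xyxxyyy$xyyyxyyyyyyyyyx
  rot[16] = yxxyyy$xyyyxyyyyyyyyyxx
  rot[17] = xxyyy$xyyyxyyyyyyyyyxxy
  rot[18] = xyyy$xyyyxyyyyyyyyyxxyx
  rot[19] = yyy$xyyyxyyyyyyyyyxxyxx
  rot[20] = yy$xyyyxyyyyyyyyyxxyxxy
  rot[21] = y$xyyyxyyyyyyyyyxxyxxyy
  rot[22] = $xyyyxyyyyyyyyyxxyxxyyy
Sorted (with $ < everything):
  sorted[0] = $xyyyxyyyyyyyyyxxyxxyyy
  sorted[1] = xxyxxyyy$xyyyxyyyyyyyyy
  sorted[2] = xxyyy$xyyyxyyyyyyyyyxxy
  sorted[3] = xyxxyyy$xyyyxyyyyyyyyyx
  sorted[4] = xyyy$xyyyxyyyyyyyyyxxyx
  sorted[5] = xyyyxyyyyyyyyyxxyxxyyy$
  sorted[6] = xyyyyyyyyyxxyxxyyy$xyyy
  sorted[7] = y$xyyyxyyyyyyyyyxxyxxyy
  sorted[8] = yxxyxxyyy$xyyyxyyyyyyyy
  sorted[9] = yxxyyy$xyyyxyyyyyyyyyxx
  sorted[10] = yxyyyyyyyyyxxyxxyyy$xyy
  sorted[11] = yy$xyyyxyyyyyyyyyxxyxxy
  sorted[12] = yyxxyxxyyy$xyyyxyyyyyyy
  sorted[13] = yyxyyyyyyyyyxxyxxyyy$xy
  sorted[14] = yyy$xyyyxyyyyyyyyyxxyxx
  sorted[15] = yyyxxyxxyyy$xyyyxyyyyyy
  sorted[16] = yyyxyyyyyyyyyxxyxxyyy$x
  sorted[17] = yyyyxxyxxyyy$xyyyxyyyyy
  sorted[18] = yyyyyxxyxxyyy$xyyyxyyyy
  sorted[19] = yyyyyyxxyxxyyy$xyyyxyyy
  sorted[20] = yyyyyyyxxyxxyyy$xyyyxyy
  sorted[21] = yyyyyyyyxxyxxyyy$xyyyxy
  sorted[22] = yyyyyyyyyxxyxxyyy$xyyyx
sorted[12] = yyxxyxxyyy$xyyyxyyyyyyy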